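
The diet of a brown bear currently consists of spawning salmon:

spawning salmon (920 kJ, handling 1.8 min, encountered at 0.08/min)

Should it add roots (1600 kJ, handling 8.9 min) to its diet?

Yes

Current rate: (0.08×920)/(1 + 0.08×1.8) = 64.34 kJ/min.
Profitability of roots: 1600/8.9 = 179.8 kJ/min.
179.8 > 64.34, so adding roots raises the average — include it.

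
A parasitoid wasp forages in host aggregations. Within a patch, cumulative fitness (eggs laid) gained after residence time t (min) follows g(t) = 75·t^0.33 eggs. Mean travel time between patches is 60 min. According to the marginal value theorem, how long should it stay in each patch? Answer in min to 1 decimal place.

29.6 min

By the marginal value theorem, leave when the instantaneous gain rate g'(t) equals the habitat-wide average g(t)/(T + t).
g'(t) = 0.33·75·t^-0.67. Setting 0.33·75·t^-0.67 = 75·t^0.33/(60+t) gives 0.33(60+t) = t, so 0.67·t = 0.33×60.
t* = 0.33×60/0.67 = 29.55 min.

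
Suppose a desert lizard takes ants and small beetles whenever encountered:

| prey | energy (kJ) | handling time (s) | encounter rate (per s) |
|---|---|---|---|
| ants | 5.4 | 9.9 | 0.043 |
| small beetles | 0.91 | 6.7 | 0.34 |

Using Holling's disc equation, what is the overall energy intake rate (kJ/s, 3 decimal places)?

Energy encountered per unit search time: 0.043×5.4 + 0.34×0.91 = 0.5416 kJ/s.
Handling time per unit search time: 0.043×9.9 + 0.34×6.7 = 2.704.
Rate = 0.5416/(1 + 2.704) = 0.1462 kJ/s.

0.146 kJ/s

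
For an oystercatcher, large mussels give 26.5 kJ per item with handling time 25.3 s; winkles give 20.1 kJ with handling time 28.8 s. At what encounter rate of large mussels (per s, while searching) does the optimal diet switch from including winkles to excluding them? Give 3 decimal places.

The zero-one rule: include winkles iff E₂/h₂ > λE₁/(1+λh₁). Equality gives the switch point.
λE₁h₂ = E₂ + λE₂h₁ ⇒ λ = E₂/(E₁h₂ − E₂h₁) = 20.1/(763.2 − 508.5) = 0.07893 per s.

0.079 per s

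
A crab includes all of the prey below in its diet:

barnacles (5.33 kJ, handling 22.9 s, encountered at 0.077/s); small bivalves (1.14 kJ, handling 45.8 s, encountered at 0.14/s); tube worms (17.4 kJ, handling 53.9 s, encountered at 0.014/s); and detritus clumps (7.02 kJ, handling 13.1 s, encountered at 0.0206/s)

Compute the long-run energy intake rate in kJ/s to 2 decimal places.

0.09 kJ/s

R = (0.077×5.33 + 0.14×1.14 + 0.014×17.4 + 0.0206×7.02) / (1 + 0.077×22.9 + 0.14×45.8 + 0.014×53.9 + 0.0206×13.1) = 0.9582/10.2 = 0.09395 kJ/s.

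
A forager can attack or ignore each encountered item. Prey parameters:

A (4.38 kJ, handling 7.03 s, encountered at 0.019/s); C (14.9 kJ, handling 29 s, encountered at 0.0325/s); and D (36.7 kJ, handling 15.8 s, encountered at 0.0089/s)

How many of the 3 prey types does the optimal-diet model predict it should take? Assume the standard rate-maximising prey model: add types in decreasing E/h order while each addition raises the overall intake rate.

3

Rank by E/h (kJ/s): D 2.32, A 0.623, C 0.514. Include each in turn until the next type's E/h falls below the running intake rate.
Rate on top 1: 0.2864. A: 0.623 > 0.2864 → include.
Rate on top 2: 0.3217. C: 0.514 > 0.3217 → include.
Optimal diet: D, A, C — 3 of 3 types.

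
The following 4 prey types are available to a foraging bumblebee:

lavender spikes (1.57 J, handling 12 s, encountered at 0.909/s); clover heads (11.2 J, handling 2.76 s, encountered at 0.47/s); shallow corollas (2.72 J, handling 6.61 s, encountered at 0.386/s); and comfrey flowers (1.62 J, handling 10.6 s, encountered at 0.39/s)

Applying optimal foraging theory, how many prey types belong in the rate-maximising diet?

1

Profitabilities (E/h, J/s): clover heads 4.06, shallow corollas 0.411, comfrey flowers 0.153, lavender spikes 0.131. Add prey in this order while the next type's profitability exceeds the intake rate on those already taken.
Rate on top 1: 2.291. shallow corollas: 0.411 < 2.291 → exclude; stop.
Optimal diet: clover heads — 1 of 4 types.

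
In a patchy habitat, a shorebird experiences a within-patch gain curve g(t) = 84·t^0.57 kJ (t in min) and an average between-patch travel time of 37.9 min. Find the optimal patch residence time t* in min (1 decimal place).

By the marginal value theorem, leave when the instantaneous gain rate g'(t) equals the habitat-wide average g(t)/(T + t).
g'(t) = 0.57·84·t^-0.43. Setting 0.57·84·t^-0.43 = 84·t^0.57/(37.9+t) gives 0.57(37.9+t) = t, so 0.43·t = 0.57×37.9.
t* = 0.57×37.9/0.43 = 50.24 min.

50.2 min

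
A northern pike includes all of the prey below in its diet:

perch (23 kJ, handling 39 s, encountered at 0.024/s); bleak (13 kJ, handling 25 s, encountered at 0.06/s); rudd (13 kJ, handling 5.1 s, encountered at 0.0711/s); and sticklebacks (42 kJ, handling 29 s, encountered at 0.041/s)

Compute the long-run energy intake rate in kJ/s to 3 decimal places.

R = (0.024×23 + 0.06×13 + 0.0711×13 + 0.041×42) / (1 + 0.024×39 + 0.06×25 + 0.0711×5.1 + 0.041×29) = 3.978/4.988 = 0.7976 kJ/s.

0.798 kJ/s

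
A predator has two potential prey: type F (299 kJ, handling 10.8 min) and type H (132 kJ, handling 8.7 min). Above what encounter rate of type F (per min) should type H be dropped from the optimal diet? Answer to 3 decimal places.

0.112 per min

The zero-one rule: include type H iff E₂/h₂ > λE₁/(1+λh₁). Equality gives the switch point.
λE₁h₂ = E₂ + λE₂h₁ ⇒ λ = E₂/(E₁h₂ − E₂h₁) = 132/(2601 − 1426) = 0.1123 per min.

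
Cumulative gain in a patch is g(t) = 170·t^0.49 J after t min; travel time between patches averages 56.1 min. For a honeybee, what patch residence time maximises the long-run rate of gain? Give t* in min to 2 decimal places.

53.90 min

By the marginal value theorem, leave when the instantaneous gain rate g'(t) equals the habitat-wide average g(t)/(T + t).
g'(t) = 0.49·170·t^-0.51. Setting 0.49·170·t^-0.51 = 170·t^0.49/(56.1+t) gives 0.49(56.1+t) = t, so 0.51·t = 0.49×56.1.
t* = 0.49×56.1/0.51 = 53.9 min.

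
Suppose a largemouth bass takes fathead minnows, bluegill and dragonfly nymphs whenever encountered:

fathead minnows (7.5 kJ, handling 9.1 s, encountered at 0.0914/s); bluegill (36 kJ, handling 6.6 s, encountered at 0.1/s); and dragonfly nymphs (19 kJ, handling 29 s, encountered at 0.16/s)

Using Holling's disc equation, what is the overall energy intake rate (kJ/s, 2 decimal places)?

R = Σλ_iE_i / (1 + Σλ_ih_i)
Numerator: 0.0914×7.5 + 0.1×36 + 0.16×19 = 7.325
Denominator: 1 + 0.0914×9.1 + 0.1×6.6 + 0.16×29 = 7.132
R = 7.325/7.132 = 1.027 kJ/s

1.03 kJ/s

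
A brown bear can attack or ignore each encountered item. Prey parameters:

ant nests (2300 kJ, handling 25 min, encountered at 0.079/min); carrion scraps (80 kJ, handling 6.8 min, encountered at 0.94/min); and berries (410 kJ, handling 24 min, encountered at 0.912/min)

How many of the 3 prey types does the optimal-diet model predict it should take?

1

E/h in descending order: ant nests 92, berries 17.1, carrion scraps 11.8 kJ/min. The optimal diet is the largest prefix of this list for which every included type satisfies E_i/h_i > R on the types above it.
Rate on top 1: 61.08. berries: 17.1 < 61.08 → exclude; stop.
Optimal diet: ant nests — 1 of 3 types.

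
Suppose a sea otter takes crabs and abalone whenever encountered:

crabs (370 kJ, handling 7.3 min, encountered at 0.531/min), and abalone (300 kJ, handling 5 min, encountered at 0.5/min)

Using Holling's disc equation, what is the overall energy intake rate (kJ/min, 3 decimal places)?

R = (0.531×370 + 0.5×300) / (1 + 0.531×7.3 + 0.5×5) = 346.5/7.376 = 46.97 kJ/min.

46.971 kJ/min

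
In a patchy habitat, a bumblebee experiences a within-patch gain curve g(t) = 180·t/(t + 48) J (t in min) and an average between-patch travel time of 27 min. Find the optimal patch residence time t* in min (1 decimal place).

36.0 min

By the marginal value theorem, leave when the instantaneous gain rate g'(t) equals the habitat-wide average g(t)/(T + t).
g'(t) = 180·48/(t + 48)². Setting 180·48/(t+48)² = 180t/[(t+48)(27+t)] gives 48(27+t) = t(t+48), so t² = 48×27 = 1296.
t* = √1296 = 36 min.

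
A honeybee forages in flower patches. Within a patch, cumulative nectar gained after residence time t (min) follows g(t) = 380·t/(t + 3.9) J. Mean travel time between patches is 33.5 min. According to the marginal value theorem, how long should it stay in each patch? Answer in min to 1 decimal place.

11.4 min

Maximise g(t)/(T+t): set derivative to zero → g'(t)(T+t) = g(t).
g'(t) = 380·3.9/(t + 3.9)². Setting 380·3.9/(t+3.9)² = 380t/[(t+3.9)(33.5+t)] gives 3.9(33.5+t) = t(t+3.9), so t² = 3.9×33.5 = 130.7.
t* = √130.7 = 11.43 min.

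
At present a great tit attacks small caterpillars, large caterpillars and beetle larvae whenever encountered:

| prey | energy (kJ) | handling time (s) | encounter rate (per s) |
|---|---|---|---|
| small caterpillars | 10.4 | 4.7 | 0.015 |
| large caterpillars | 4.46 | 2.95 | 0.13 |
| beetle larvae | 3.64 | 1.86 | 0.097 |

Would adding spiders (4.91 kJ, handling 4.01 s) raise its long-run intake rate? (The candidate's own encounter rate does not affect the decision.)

Yes

On small caterpillars, large caterpillars and beetle larvae alone, R = ΣλE/(1+Σλh) = 1.089/1.634 = 0.6662 kJ/s.
spiders: E/h = 4.91/4.01 = 1.224 kJ/s.
Since 1.224 > R, including spiders increases the long-run rate.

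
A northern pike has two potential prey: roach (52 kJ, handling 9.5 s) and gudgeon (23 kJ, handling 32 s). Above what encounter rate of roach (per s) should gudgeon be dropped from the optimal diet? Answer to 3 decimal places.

0.016 per s

At the threshold, the rate on roach alone equals the profitability of gudgeon: λ·52/(1 + λ·9.5) = 23/32 = 0.7188.
Rearranging, λ(52 − 0.7188×9.5) = 0.7188, so λ = 0.7188/45.17 = 0.01591 per s.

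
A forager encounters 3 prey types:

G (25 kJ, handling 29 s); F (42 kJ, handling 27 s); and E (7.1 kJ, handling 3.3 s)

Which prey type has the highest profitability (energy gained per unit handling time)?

E

Profitability E/h (kJ/s): G = 25/29 = 0.862, F = 42/27 = 1.56, E = 7.1/3.3 = 2.15.
Ranked: E > F > G.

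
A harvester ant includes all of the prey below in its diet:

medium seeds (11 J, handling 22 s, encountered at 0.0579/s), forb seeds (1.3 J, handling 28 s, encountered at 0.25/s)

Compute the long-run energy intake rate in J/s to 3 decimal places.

R = Σλ_iE_i / (1 + Σλ_ih_i)
Numerator: 0.0579×11 + 0.25×1.3 = 0.9619
Denominator: 1 + 0.0579×22 + 0.25×28 = 9.274
R = 0.9619/9.274 = 0.1037 J/s

0.104 J/s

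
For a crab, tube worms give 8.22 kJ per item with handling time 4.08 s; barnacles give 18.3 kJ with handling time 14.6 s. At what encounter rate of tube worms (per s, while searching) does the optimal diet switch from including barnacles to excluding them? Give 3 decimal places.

0.404 per s

Drop barnacles once their profitability E₂/h₂ falls below the rate achievable on tube worms alone: E₂/h₂ = λE₁/(1 + λh₁).
Solve for λ: λE₁h₂ = E₂(1 + λh₁) → λ(E₁h₂ − E₂h₁) = E₂ → λ = E₂/(E₁h₂ − E₂h₁).
λ = 18.3/(8.22×14.6 − 18.3×4.08) = 18.3/45.35 = 0.4035 per s.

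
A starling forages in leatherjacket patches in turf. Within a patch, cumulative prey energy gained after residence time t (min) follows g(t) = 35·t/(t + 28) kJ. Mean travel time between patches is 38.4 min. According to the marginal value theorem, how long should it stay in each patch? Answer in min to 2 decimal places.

32.79 min

Optimal t* satisfies g'(t*) = g(t*)/(T + t*).
g'(t) = 35·28/(t + 28)². Setting 35·28/(t+28)² = 35t/[(t+28)(38.4+t)] gives 28(38.4+t) = t(t+28), so t² = 28×38.4 = 1075.
t* = √1075 = 32.79 min.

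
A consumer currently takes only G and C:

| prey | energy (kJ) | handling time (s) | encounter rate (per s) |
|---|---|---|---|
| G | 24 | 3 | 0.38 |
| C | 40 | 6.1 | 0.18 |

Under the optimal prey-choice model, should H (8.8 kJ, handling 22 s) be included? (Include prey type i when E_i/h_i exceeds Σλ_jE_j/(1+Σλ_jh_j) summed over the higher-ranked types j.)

Current rate: (0.38×24 + 0.18×40)/(1 + 0.38×3 + 0.18×6.1) = 5.04 kJ/s.
Profitability of H: 8.8/22 = 0.4 kJ/s.
0.4 < 5.04, so adding H would lower the average — exclude it.

No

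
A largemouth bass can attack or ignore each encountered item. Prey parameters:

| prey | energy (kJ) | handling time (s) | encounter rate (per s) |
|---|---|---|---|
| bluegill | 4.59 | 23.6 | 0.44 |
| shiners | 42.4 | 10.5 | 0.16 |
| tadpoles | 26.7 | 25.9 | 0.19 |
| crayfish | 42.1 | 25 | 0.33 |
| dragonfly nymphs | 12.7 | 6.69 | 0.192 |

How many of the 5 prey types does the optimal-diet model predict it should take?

E/h in descending order: shiners 4.04, dragonfly nymphs 1.9, crayfish 1.68, tadpoles 1.03, bluegill 0.194 kJ/s. The optimal diet is the largest prefix of this list for which every included type satisfies E_i/h_i > R on the types above it.
Rate on top 1: 2.531. dragonfly nymphs: 1.9 < 2.531 → exclude; stop.
Optimal diet: shiners — 1 of 5 types.

1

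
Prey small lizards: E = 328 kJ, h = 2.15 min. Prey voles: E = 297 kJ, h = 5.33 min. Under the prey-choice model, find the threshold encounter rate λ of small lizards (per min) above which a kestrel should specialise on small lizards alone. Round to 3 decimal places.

The zero-one rule: include voles iff E₂/h₂ > λE₁/(1+λh₁). Equality gives the switch point.
λE₁h₂ = E₂ + λE₂h₁ ⇒ λ = E₂/(E₁h₂ − E₂h₁) = 297/(1748 − 638.5) = 0.2676 per min.

0.268 per min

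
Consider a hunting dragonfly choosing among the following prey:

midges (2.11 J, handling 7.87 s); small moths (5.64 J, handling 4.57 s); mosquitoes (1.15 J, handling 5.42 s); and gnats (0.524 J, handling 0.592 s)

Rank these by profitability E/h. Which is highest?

In descending order of E/h:
small moths: 5.64/4.57 = 1.23 J/s
gnats: 0.524/0.592 = 0.885 J/s
midges: 2.11/7.87 = 0.268 J/s
mosquitoes: 1.15/5.42 = 0.212 J/s

small moths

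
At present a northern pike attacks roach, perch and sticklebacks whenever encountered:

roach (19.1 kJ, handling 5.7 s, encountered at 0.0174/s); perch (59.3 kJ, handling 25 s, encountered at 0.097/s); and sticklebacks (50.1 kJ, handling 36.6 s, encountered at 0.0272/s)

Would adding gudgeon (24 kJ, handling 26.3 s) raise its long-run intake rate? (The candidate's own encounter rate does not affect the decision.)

Intake rate on the current diet: R = (0.0174×19.1 + 0.097×59.3 + 0.0272×50.1) / (1 + 0.0174×5.7 + 0.097×25 + 0.0272×36.6) = 7.447/4.52 = 1.648 kJ/s.
gudgeon: E/h = 24/26.3 = 0.9125 kJ/s.
Since 0.9125 < R, time spent handling gudgeon is better spent searching.

No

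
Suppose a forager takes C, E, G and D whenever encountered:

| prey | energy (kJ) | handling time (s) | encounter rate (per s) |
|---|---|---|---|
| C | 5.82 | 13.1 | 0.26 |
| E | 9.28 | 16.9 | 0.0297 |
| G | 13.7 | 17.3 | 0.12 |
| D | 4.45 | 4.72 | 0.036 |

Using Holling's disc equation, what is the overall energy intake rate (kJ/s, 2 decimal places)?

0.50 kJ/s

R = (0.26×5.82 + 0.0297×9.28 + 0.12×13.7 + 0.036×4.45) / (1 + 0.26×13.1 + 0.0297×16.9 + 0.12×17.3 + 0.036×4.72) = 3.593/7.154 = 0.5022 kJ/s.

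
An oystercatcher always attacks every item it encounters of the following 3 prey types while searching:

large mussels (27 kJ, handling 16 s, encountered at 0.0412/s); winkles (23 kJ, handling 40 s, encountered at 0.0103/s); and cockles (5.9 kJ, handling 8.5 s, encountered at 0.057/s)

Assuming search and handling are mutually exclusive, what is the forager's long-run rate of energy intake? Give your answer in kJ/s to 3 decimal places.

0.660 kJ/s

R = Σλ_iE_i / (1 + Σλ_ih_i)
Numerator: 0.0412×27 + 0.0103×23 + 0.057×5.9 = 1.686
Denominator: 1 + 0.0412×16 + 0.0103×40 + 0.057×8.5 = 2.556
R = 1.686/2.556 = 0.6595 kJ/s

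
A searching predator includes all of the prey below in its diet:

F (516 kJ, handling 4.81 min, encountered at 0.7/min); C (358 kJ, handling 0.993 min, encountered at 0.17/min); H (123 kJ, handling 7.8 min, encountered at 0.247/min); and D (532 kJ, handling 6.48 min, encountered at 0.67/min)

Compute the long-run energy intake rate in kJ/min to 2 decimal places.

Energy encountered per unit search time: 0.7×516 + 0.17×358 + 0.247×123 + 0.67×532 = 808.9 kJ/min.
Handling time per unit search time: 0.7×4.81 + 0.17×0.993 + 0.247×7.8 + 0.67×6.48 = 9.804.
Rate = 808.9/(1 + 9.804) = 74.87 kJ/min.

74.87 kJ/min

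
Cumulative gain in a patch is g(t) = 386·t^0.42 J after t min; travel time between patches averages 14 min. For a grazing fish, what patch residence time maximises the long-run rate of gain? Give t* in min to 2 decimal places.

Maximise g(t)/(T+t): set derivative to zero → g'(t)(T+t) = g(t).
g'(t) = 0.42·386·t^-0.58. Setting 0.42·386·t^-0.58 = 386·t^0.42/(14+t) gives 0.42(14+t) = t, so 0.58·t = 0.42×14.
t* = 0.42×14/0.58 = 10.14 min.

10.14 min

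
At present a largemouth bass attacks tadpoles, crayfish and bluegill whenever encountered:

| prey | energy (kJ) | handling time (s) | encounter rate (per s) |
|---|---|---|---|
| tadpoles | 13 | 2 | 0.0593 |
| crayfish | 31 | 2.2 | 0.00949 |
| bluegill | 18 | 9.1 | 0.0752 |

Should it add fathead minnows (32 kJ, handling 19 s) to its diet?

Yes

Current rate: (0.0593×13 + 0.00949×31 + 0.0752×18)/(1 + 0.0593×2 + 0.00949×2.2 + 0.0752×9.1) = 1.326 kJ/s.
fathead minnows: E/h = 32/19 = 1.684 kJ/s.
1.684 > 1.326, so adding fathead minnows raises the average — include it.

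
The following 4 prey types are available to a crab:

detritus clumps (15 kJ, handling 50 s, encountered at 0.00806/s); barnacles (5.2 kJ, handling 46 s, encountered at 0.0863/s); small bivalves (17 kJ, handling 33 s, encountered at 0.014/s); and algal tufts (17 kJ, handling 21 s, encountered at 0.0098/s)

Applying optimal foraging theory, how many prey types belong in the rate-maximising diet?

Profitabilities (E/h, kJ/s): algal tufts 0.81, small bivalves 0.515, detritus clumps 0.3, barnacles 0.113. Add prey in this order while the next type's profitability exceeds the intake rate on those already taken.
Rate on top 1: 0.1382. small bivalves: 0.515 > 0.1382 → include.
Rate on top 2: 0.2426. detritus clumps: 0.3 > 0.2426 → include.
Rate on top 3: 0.2538. barnacles: 0.113 < 0.2538 → exclude; stop.
Optimal diet: algal tufts, small bivalves, detritus clumps — 3 of 4 types.

3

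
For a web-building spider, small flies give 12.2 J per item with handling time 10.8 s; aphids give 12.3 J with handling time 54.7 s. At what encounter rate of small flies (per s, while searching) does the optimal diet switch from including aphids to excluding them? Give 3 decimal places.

0.023 per s

At the threshold, the rate on small flies alone equals the profitability of aphids: λ·12.2/(1 + λ·10.8) = 12.3/54.7 = 0.2249.
Rearranging, λ(12.2 − 0.2249×10.8) = 0.2249, so λ = 0.2249/9.771 = 0.02301 per s.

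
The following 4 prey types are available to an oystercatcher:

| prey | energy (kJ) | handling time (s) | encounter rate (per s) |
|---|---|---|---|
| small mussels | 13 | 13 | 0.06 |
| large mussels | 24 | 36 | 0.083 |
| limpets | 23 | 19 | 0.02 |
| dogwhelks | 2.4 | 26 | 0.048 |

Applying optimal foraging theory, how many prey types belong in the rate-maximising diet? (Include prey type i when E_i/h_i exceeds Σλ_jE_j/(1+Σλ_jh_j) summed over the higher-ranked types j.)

3

E/h in descending order: limpets 1.21, small mussels 1, large mussels 0.667, dogwhelks 0.0923 kJ/s. The optimal diet is the largest prefix of this list for which every included type satisfies E_i/h_i > R on the types above it.
Rate on top 1: 0.3333. small mussels: 1 > 0.3333 → include.
Rate on top 2: 0.5741. large mussels: 0.667 > 0.5741 → include.
Rate on top 3: 0.6278. dogwhelks: 0.0923 < 0.6278 → exclude; stop.
Optimal diet: limpets, small mussels, large mussels — 3 of 4 types.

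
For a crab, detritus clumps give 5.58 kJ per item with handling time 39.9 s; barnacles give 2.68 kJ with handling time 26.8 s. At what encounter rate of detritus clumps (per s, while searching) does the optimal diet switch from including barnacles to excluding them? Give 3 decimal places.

0.063 per s

At the threshold, the rate on detritus clumps alone equals the profitability of barnacles: λ·5.58/(1 + λ·39.9) = 2.68/26.8 = 0.1.
Rearranging, λ(5.58 − 0.1×39.9) = 0.1, so λ = 0.1/1.59 = 0.06289 per s.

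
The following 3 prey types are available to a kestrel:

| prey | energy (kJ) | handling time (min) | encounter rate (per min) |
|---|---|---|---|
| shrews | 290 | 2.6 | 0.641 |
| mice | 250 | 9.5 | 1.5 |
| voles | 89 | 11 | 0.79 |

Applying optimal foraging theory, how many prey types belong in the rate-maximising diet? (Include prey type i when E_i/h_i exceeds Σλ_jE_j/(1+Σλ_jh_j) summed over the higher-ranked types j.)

Profitabilities (E/h, kJ/min): shrews 112, mice 26.3, voles 8.09. Add prey in this order while the next type's profitability exceeds the intake rate on those already taken.
Rate on top 1: 69.71. mice: 26.3 < 69.71 → exclude; stop.
Optimal diet: shrews — 1 of 3 types.

1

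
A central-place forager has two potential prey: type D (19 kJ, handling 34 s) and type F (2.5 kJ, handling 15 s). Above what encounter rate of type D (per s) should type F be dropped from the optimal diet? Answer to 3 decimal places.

The zero-one rule: include type F iff E₂/h₂ > λE₁/(1+λh₁). Equality gives the switch point.
λE₁h₂ = E₂ + λE₂h₁ ⇒ λ = E₂/(E₁h₂ − E₂h₁) = 2.5/(285 − 85) = 0.0125 per s.

0.013 per s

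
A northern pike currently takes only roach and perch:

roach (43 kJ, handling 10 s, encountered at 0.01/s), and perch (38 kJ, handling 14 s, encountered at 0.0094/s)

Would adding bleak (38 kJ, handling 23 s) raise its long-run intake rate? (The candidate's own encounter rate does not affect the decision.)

Yes

On roach and perch alone, R = ΣλE/(1+Σλh) = 0.7872/1.232 = 0.6392 kJ/s.
bleak: E/h = 38/23 = 1.652 kJ/s.
1.652 > 0.6392, so adding bleak raises the average — include it.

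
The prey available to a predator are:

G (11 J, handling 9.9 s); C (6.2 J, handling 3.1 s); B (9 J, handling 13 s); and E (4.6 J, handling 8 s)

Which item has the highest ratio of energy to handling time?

In descending order of E/h:
C: 6.2/3.1 = 2 J/s
G: 11/9.9 = 1.11 J/s
B: 9/13 = 0.692 J/s
E: 4.6/8 = 0.575 J/s

C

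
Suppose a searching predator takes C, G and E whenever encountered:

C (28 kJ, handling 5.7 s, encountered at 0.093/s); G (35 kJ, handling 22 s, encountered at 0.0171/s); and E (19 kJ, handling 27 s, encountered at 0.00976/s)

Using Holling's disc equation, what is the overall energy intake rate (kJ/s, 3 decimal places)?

1.561 kJ/s

R = Σλ_iE_i / (1 + Σλ_ih_i)
Numerator: 0.093×28 + 0.0171×35 + 0.00976×19 = 3.388
Denominator: 1 + 0.093×5.7 + 0.0171×22 + 0.00976×27 = 2.17
R = 3.388/2.17 = 1.561 kJ/s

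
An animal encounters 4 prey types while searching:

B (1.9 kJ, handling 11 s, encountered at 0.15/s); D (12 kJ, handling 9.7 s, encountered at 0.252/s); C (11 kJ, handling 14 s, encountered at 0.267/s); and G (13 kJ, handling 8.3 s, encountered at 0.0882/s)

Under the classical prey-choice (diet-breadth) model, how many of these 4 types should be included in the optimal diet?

Rank by E/h (kJ/s): G 1.57, D 1.24, C 0.786, B 0.173. Include each in turn until the next type's E/h falls below the running intake rate.
Rate on top 1: 0.662. D: 1.24 > 0.662 → include.
Rate on top 2: 0.9986. C: 0.786 < 0.9986 → exclude; stop.
Optimal diet: G, D — 2 of 4 types.

2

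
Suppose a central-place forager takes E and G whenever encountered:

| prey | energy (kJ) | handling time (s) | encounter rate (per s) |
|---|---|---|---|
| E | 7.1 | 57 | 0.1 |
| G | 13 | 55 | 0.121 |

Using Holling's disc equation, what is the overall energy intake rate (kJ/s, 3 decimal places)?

R = Σλ_iE_i / (1 + Σλ_ih_i)
Numerator: 0.1×7.1 + 0.121×13 = 2.283
Denominator: 1 + 0.1×57 + 0.121×55 = 13.36
R = 2.283/13.36 = 0.1709 kJ/s

0.171 kJ/s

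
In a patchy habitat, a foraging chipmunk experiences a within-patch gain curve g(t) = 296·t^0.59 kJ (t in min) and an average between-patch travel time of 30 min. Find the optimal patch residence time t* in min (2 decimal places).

Optimal t* satisfies g'(t*) = g(t*)/(T + t*).
g'(t) = 0.59·296·t^-0.41. Setting 0.59·296·t^-0.41 = 296·t^0.59/(30+t) gives 0.59(30+t) = t, so 0.41·t = 0.59×30.
t* = 0.59×30/0.41 = 43.17 min.

43.17 min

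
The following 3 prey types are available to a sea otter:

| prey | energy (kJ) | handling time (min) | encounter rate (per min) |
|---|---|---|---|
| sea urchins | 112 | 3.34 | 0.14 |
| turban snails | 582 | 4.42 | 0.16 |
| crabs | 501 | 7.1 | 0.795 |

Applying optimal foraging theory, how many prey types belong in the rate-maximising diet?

Rank by E/h (kJ/min): turban snails 132, crabs 70.6, sea urchins 33.5. Include each in turn until the next type's E/h falls below the running intake rate.
Rate on top 1: 54.55. crabs: 70.6 > 54.55 → include.
Rate on top 2: 66.84. sea urchins: 33.5 < 66.84 → exclude; stop.
Optimal diet: turban snails, crabs — 2 of 3 types.

2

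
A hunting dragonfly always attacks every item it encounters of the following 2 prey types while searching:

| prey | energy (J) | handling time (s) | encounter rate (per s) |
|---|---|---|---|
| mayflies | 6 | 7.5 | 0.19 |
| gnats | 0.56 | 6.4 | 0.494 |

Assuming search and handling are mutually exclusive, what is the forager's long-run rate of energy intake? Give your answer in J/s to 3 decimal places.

Energy encountered per unit search time: 0.19×6 + 0.494×0.56 = 1.417 J/s.
Handling time per unit search time: 0.19×7.5 + 0.494×6.4 = 4.587.
Rate = 1.417/(1 + 4.587) = 0.2536 J/s.

0.254 J/s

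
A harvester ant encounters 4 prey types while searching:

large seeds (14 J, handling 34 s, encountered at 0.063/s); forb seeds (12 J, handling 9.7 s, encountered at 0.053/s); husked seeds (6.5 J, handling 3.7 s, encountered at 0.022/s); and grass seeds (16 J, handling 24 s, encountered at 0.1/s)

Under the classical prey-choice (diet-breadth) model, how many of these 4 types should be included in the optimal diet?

3

E/h in descending order: husked seeds 1.76, forb seeds 1.24, grass seeds 0.667, large seeds 0.412 J/s. The optimal diet is the largest prefix of this list for which every included type satisfies E_i/h_i > R on the types above it.
Rate on top 1: 0.1322. forb seeds: 1.24 > 0.1322 → include.
Rate on top 2: 0.4882. grass seeds: 0.667 > 0.4882 → include.
Rate on top 3: 0.5954. large seeds: 0.412 < 0.5954 → exclude; stop.
Optimal diet: husked seeds, forb seeds, grass seeds — 3 of 4 types.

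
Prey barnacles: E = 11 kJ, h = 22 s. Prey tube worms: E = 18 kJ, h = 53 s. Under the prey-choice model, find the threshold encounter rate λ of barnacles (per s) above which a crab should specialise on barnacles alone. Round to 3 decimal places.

0.096 per s

At the threshold, the rate on barnacles alone equals the profitability of tube worms: λ·11/(1 + λ·22) = 18/53 = 0.3396.
Rearranging, λ(11 − 0.3396×22) = 0.3396, so λ = 0.3396/3.528 = 0.09626 per s.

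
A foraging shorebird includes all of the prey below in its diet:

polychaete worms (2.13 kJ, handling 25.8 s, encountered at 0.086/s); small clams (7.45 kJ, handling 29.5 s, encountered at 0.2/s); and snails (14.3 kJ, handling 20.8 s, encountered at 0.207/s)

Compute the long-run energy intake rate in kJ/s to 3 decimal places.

0.345 kJ/s

R = Σλ_iE_i / (1 + Σλ_ih_i)
Numerator: 0.086×2.13 + 0.2×7.45 + 0.207×14.3 = 4.633
Denominator: 1 + 0.086×25.8 + 0.2×29.5 + 0.207×20.8 = 13.42
R = 4.633/13.42 = 0.3451 kJ/s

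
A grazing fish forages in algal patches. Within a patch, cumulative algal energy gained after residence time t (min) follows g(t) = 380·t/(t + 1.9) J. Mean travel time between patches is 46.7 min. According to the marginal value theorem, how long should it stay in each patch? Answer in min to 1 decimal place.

9.4 min

Optimal t* satisfies g'(t*) = g(t*)/(T + t*).
g'(t) = 380·1.9/(t + 1.9)². Setting 380·1.9/(t+1.9)² = 380t/[(t+1.9)(46.7+t)] gives 1.9(46.7+t) = t(t+1.9), so t² = 1.9×46.7 = 88.73.
t* = √88.73 = 9.42 min.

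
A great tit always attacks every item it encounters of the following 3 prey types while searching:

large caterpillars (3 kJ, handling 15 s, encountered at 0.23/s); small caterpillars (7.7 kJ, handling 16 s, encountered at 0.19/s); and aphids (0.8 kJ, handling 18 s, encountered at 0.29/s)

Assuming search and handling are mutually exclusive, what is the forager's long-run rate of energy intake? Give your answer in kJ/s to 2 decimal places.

Energy encountered per unit search time: 0.23×3 + 0.19×7.7 + 0.29×0.8 = 2.385 kJ/s.
Handling time per unit search time: 0.23×15 + 0.19×16 + 0.29×18 = 11.71.
Rate = 2.385/(1 + 11.71) = 0.1876 kJ/s.

0.19 kJ/s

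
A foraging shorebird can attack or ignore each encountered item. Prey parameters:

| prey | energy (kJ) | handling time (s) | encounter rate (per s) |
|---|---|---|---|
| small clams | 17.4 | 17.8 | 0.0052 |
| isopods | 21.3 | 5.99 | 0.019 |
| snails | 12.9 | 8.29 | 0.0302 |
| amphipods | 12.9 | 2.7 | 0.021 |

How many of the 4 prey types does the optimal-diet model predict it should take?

E/h in descending order: amphipods 4.78, isopods 3.56, snails 1.56, small clams 0.978 kJ/s. The optimal diet is the largest prefix of this list for which every included type satisfies E_i/h_i > R on the types above it.
Rate on top 1: 0.2564. isopods: 3.56 > 0.2564 → include.
Rate on top 2: 0.5772. snails: 1.56 > 0.5772 → include.
Rate on top 3: 0.7497. small clams: 0.978 > 0.7497 → include.
Optimal diet: amphipods, isopods, snails, small clams — 4 of 4 types.

4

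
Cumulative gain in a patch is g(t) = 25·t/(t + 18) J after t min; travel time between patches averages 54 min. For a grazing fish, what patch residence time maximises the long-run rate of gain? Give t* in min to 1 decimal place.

By the marginal value theorem, leave when the instantaneous gain rate g'(t) equals the habitat-wide average g(t)/(T + t).
g'(t) = 25·18/(t + 18)². Setting 25·18/(t+18)² = 25t/[(t+18)(54+t)] gives 18(54+t) = t(t+18), so t² = 18×54 = 972.
t* = √972 = 31.18 min.

31.2 min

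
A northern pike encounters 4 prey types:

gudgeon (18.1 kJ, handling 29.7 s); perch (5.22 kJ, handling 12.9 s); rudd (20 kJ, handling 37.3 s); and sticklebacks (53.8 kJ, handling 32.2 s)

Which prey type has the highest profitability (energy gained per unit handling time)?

Profitability E/h (kJ/s): gudgeon = 18.1/29.7 = 0.609, perch = 5.22/12.9 = 0.405, rudd = 20/37.3 = 0.536, sticklebacks = 53.8/32.2 = 1.67.
Ranked: sticklebacks > gudgeon > rudd > perch.

sticklebacks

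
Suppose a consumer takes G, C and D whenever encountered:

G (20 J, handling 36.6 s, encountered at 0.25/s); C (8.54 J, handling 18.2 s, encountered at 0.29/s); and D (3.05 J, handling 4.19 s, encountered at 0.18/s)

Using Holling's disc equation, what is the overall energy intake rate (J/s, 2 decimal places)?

0.50 J/s

Energy encountered per unit search time: 0.25×20 + 0.29×8.54 + 0.18×3.05 = 8.026 J/s.
Handling time per unit search time: 0.25×36.6 + 0.29×18.2 + 0.18×4.19 = 15.18.
Rate = 8.026/(1 + 15.18) = 0.496 J/s.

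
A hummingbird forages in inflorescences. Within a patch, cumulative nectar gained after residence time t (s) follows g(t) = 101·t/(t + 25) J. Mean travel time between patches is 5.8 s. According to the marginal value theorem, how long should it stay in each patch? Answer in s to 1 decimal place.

Maximise g(t)/(T+t): set derivative to zero → g'(t)(T+t) = g(t).
g'(t) = 101·25/(t + 25)². Setting 101·25/(t+25)² = 101t/[(t+25)(5.8+t)] gives 25(5.8+t) = t(t+25), so t² = 25×5.8 = 145.
t* = √145 = 12.04 s.

12.0 s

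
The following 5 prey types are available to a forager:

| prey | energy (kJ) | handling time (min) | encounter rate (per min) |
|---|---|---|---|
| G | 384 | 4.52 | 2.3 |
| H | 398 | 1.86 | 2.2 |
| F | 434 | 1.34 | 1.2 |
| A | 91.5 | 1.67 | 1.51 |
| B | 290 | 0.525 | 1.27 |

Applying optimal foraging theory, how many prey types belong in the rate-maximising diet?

2

Rank by E/h (kJ/min): B 552, F 324, H 214, G 85, A 54.8. Include each in turn until the next type's E/h falls below the running intake rate.
Rate on top 1: 221. F: 324 > 221 → include.
Rate on top 2: 271.5. H: 214 < 271.5 → exclude; stop.
Optimal diet: B, F — 2 of 5 types.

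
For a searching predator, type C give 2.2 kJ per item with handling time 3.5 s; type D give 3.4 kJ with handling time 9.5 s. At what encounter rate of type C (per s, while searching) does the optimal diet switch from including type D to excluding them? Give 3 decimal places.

At the threshold, the rate on type C alone equals the profitability of type D: λ·2.2/(1 + λ·3.5) = 3.4/9.5 = 0.3579.
Rearranging, λ(2.2 − 0.3579×3.5) = 0.3579, so λ = 0.3579/0.9474 = 0.3778 per s.

0.378 per s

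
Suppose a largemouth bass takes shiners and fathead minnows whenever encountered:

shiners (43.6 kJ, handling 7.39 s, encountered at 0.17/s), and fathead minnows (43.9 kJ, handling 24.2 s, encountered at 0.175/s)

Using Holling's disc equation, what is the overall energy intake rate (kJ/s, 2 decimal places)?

R = Σλ_iE_i / (1 + Σλ_ih_i)
Numerator: 0.17×43.6 + 0.175×43.9 = 15.09
Denominator: 1 + 0.17×7.39 + 0.175×24.2 = 6.491
R = 15.09/6.491 = 2.325 kJ/s

2.33 kJ/s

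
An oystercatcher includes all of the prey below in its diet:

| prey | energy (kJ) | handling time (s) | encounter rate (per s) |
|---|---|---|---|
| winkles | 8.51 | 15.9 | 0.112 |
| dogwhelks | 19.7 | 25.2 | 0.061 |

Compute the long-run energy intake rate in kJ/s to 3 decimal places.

Energy encountered per unit search time: 0.112×8.51 + 0.061×19.7 = 2.155 kJ/s.
Handling time per unit search time: 0.112×15.9 + 0.061×25.2 = 3.318.
Rate = 2.155/(1 + 3.318) = 0.499 kJ/s.

0.499 kJ/s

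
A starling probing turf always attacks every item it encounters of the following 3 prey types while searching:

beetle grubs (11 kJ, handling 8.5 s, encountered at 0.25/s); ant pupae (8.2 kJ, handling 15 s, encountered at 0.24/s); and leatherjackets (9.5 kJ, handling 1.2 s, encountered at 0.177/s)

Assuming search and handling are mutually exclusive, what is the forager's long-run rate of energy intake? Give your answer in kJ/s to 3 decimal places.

Energy encountered per unit search time: 0.25×11 + 0.24×8.2 + 0.177×9.5 = 6.399 kJ/s.
Handling time per unit search time: 0.25×8.5 + 0.24×15 + 0.177×1.2 = 5.937.
Rate = 6.399/(1 + 5.937) = 0.9225 kJ/s.

0.922 kJ/s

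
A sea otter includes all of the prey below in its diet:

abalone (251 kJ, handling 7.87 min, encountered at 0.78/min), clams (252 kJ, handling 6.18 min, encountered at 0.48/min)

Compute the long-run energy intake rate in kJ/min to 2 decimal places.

31.34 kJ/min

R = Σλ_iE_i / (1 + Σλ_ih_i)
Numerator: 0.78×251 + 0.48×252 = 316.7
Denominator: 1 + 0.78×7.87 + 0.48×6.18 = 10.11
R = 316.7/10.11 = 31.34 kJ/min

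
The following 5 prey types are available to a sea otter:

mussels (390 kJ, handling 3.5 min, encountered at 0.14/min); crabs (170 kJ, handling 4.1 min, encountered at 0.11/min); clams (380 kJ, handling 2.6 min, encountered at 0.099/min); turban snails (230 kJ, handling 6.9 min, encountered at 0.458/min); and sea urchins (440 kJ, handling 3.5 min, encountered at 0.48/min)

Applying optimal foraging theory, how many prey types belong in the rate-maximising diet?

3

Rank by E/h (kJ/min): clams 146, sea urchins 126, mussels 111, crabs 41.5, turban snails 33.3. Include each in turn until the next type's E/h falls below the running intake rate.
Rate on top 1: 29.92. sea urchins: 126 > 29.92 → include.
Rate on top 2: 84.71. mussels: 111 > 84.71 → include.
Rate on top 3: 88.53. crabs: 41.5 < 88.53 → exclude; stop.
Optimal diet: clams, sea urchins, mussels — 3 of 5 types.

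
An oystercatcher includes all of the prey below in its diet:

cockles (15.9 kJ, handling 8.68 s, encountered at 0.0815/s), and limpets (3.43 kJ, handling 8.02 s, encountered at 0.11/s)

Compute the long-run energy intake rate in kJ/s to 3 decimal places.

0.646 kJ/s

R = Σλ_iE_i / (1 + Σλ_ih_i)
Numerator: 0.0815×15.9 + 0.11×3.43 = 1.673
Denominator: 1 + 0.0815×8.68 + 0.11×8.02 = 2.59
R = 1.673/2.59 = 0.6461 kJ/s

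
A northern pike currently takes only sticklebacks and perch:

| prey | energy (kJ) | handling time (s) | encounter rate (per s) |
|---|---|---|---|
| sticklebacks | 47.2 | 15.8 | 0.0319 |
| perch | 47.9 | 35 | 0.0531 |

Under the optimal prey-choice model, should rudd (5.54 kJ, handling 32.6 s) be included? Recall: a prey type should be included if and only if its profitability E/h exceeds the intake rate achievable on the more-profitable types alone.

On sticklebacks and perch alone, R = ΣλE/(1+Σλh) = 4.049/3.363 = 1.204 kJ/s.
rudd: E/h = 5.54/32.6 = 0.1699 kJ/s.
Since 0.1699 < R, time spent handling rudd is better spent searching.

No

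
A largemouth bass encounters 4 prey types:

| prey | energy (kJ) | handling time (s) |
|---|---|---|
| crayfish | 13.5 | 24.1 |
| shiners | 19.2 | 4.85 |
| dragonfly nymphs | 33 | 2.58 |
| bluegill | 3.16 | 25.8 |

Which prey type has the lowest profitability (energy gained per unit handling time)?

In descending order of E/h:
dragonfly nymphs: 33/2.58 = 12.8 kJ/s
shiners: 19.2/4.85 = 3.96 kJ/s
crayfish: 13.5/24.1 = 0.56 kJ/s
bluegill: 3.16/25.8 = 0.122 kJ/s

bluegill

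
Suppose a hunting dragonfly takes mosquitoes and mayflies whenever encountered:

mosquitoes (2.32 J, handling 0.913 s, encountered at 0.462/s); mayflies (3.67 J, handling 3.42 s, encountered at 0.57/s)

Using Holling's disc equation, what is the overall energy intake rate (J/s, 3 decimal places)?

0.938 J/s

Energy encountered per unit search time: 0.462×2.32 + 0.57×3.67 = 3.164 J/s.
Handling time per unit search time: 0.462×0.913 + 0.57×3.42 = 2.371.
Rate = 3.164/(1 + 2.371) = 0.9385 J/s.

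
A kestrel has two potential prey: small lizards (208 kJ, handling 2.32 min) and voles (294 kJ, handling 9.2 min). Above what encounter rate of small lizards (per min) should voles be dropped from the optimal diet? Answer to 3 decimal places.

0.239 per min

The zero-one rule: include voles iff E₂/h₂ > λE₁/(1+λh₁). Equality gives the switch point.
λE₁h₂ = E₂ + λE₂h₁ ⇒ λ = E₂/(E₁h₂ − E₂h₁) = 294/(1914 − 682.1) = 0.2387 per min.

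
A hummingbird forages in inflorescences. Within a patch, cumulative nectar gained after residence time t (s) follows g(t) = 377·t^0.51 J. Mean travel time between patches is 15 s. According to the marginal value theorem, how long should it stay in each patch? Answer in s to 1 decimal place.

15.6 s

Optimal t* satisfies g'(t*) = g(t*)/(T + t*).
g'(t) = 0.51·377·t^-0.49. Setting 0.51·377·t^-0.49 = 377·t^0.51/(15+t) gives 0.51(15+t) = t, so 0.49·t = 0.51×15.
t* = 0.51×15/0.49 = 15.61 s.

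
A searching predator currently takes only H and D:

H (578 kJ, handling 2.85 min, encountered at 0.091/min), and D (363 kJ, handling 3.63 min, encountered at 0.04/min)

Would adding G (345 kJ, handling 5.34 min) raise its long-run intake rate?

Current rate: (0.091×578 + 0.04×363)/(1 + 0.091×2.85 + 0.04×3.63) = 47.79 kJ/min.
Profitability of G: 345/5.34 = 64.61 kJ/min.
64.61 > 47.79, so adding G raises the average — include it.

Yes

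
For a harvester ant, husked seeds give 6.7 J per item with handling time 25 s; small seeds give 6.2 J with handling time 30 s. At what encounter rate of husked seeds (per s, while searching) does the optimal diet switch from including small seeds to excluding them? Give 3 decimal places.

0.135 per s

Drop small seeds once their profitability E₂/h₂ falls below the rate achievable on husked seeds alone: E₂/h₂ = λE₁/(1 + λh₁).
Solve for λ: λE₁h₂ = E₂(1 + λh₁) → λ(E₁h₂ − E₂h₁) = E₂ → λ = E₂/(E₁h₂ − E₂h₁).
λ = 6.2/(6.7×30 − 6.2×25) = 6.2/46 = 0.1348 per s.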